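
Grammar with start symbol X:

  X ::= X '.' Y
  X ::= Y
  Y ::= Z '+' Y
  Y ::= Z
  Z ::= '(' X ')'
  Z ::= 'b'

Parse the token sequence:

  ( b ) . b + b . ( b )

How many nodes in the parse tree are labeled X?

5

[X [X [X [Y [Z ( [X [Y [Z b]]] )]]] . [Y [Z b] + [Y [Z b]]]] . [Y [Z ( [X [Y [Z b]]] )]]]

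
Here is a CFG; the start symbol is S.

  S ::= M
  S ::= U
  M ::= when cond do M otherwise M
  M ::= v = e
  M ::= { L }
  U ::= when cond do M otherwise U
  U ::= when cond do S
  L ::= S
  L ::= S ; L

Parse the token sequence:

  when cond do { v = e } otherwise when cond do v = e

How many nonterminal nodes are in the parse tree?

[S [U when cond do [M { [L [S [M v = e]]] }] otherwise [U when cond do [S [M v = e]]]]]

9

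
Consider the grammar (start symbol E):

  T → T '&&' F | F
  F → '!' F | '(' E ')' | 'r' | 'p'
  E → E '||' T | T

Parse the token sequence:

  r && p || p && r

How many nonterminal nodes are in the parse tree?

10

[E [E [T [T [F r]] && [F p]]] || [T [T [F p]] && [F r]]]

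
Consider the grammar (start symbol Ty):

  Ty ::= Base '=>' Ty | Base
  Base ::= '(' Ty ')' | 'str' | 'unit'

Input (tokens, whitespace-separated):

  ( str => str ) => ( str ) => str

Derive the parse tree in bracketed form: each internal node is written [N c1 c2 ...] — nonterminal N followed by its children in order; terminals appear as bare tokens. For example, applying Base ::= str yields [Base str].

[Ty [Base ( [Ty [Base str] => [Ty [Base str]]] )] => [Ty [Base ( [Ty [Base str]] )] => [Ty [Base str]]]]

Ty
Base => Ty
( Ty ) => Ty
( Base => Ty ) => Ty
( str => Ty ) => Ty
( str => Base ) => Ty
( str => str ) => Ty
( str => str ) => Base => Ty
( str => str ) => ( Ty ) => Ty
( str => str ) => ( Base ) => Ty
( str => str ) => ( str ) => Ty
( str => str ) => ( str ) => Base
( str => str ) => ( str ) => str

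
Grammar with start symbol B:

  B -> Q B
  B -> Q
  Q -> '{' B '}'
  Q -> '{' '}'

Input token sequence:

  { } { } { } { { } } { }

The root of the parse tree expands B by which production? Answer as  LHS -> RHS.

[B [Q { }] [B [Q { }] [B [Q { }] [B [Q { [B [Q { }]] }] [B [Q { }]]]]]]

B -> Q B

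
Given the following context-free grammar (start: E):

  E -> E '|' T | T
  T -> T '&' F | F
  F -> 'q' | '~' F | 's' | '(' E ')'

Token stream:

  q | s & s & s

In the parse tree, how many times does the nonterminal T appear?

[E [E [T [F q]]] | [T [T [T [F s]] & [F s]] & [F s]]]

4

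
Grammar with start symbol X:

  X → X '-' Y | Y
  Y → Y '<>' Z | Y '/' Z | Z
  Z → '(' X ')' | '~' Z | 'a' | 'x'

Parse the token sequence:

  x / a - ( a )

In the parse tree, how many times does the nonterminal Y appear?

[X [X [Y [Y [Z x]] / [Z a]]] - [Y [Z ( [X [Y [Z a]]] )]]]

4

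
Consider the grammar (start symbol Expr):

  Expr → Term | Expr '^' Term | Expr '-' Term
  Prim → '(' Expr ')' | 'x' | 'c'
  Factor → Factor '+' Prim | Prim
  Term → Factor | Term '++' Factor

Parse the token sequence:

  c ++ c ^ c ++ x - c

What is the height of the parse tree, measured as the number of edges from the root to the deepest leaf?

[Expr [Expr [Expr [Term [Term [Factor [Prim c]]] ++ [Factor [Prim c]]]] ^ [Term [Term [Factor [Prim c]]] ++ [Factor [Prim x]]]] - [Term [Factor [Prim c]]]]

7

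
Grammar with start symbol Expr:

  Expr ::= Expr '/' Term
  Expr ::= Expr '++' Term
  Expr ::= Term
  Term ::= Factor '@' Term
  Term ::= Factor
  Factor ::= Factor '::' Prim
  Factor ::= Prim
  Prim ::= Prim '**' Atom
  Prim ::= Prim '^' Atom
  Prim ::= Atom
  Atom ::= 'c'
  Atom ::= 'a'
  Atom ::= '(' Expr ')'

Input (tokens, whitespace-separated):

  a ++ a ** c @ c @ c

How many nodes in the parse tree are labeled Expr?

2

[Expr [Expr [Term [Factor [Prim [Atom a]]]]] ++ [Term [Factor [Prim [Prim [Atom a]] ** [Atom c]]] @ [Term [Factor [Prim [Atom c]]] @ [Term [Factor [Prim [Atom c]]]]]]]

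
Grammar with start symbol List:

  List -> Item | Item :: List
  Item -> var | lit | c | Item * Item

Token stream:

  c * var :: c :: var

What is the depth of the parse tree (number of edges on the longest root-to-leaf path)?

4

[List [Item [Item c] * [Item var]] :: [List [Item c] :: [List [Item var]]]]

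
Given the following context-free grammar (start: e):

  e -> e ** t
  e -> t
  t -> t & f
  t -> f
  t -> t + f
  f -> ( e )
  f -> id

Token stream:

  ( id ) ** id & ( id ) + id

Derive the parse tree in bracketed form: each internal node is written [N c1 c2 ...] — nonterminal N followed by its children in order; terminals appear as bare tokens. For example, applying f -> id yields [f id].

[e [e [t [f ( [e [t [f id]]] )]]] ** [t [t [t [f id]] & [f ( [e [t [f id]]] )]] + [f id]]]

e
e ** t
t ** t
f ** t
( e ) ** t
( t ) ** t
( f ) ** t
( id ) ** t
( id ) ** t + f
( id ) ** t & f + f
( id ) ** f & f + f
( id ) ** id & f + f
( id ) ** id & ( e ) + f
( id ) ** id & ( t ) + f
( id ) ** id & ( f ) + f
( id ) ** id & ( id ) + f
( id ) ** id & ( id ) + id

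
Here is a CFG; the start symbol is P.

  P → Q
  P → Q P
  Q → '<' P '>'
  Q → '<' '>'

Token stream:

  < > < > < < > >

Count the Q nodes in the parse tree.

[P [Q < >] [P [Q < >] [P [Q < [P [Q < >]] >]]]]

4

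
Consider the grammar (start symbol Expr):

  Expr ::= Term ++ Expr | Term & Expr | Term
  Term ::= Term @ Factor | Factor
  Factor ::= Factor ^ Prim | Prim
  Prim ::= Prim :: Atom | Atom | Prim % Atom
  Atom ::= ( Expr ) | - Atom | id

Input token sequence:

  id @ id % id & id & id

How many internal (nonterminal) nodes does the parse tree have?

21

[Expr [Term [Term [Factor [Prim [Atom id]]]] @ [Factor [Prim [Prim [Atom id]] % [Atom id]]]] & [Expr [Term [Factor [Prim [Atom id]]]] & [Expr [Term [Factor [Prim [Atom id]]]]]]]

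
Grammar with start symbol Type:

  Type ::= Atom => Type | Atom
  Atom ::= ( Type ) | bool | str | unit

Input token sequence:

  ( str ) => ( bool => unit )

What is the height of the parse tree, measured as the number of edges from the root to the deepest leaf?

6

[Type [Atom ( [Type [Atom str]] )] => [Type [Atom ( [Type [Atom bool] => [Type [Atom unit]]] )]]]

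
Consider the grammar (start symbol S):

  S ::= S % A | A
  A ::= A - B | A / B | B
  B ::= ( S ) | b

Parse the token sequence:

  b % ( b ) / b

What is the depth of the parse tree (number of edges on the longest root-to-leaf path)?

[S [S [A [B b]]] % [A [A [B ( [S [A [B b]]] )]] / [B b]]]

7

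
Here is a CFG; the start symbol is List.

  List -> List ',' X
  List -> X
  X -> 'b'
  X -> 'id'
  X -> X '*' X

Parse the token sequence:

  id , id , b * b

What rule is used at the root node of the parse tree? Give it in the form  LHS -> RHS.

List -> List ',' X

[List [List [List [X id]] , [X id]] , [X [X b] * [X b]]]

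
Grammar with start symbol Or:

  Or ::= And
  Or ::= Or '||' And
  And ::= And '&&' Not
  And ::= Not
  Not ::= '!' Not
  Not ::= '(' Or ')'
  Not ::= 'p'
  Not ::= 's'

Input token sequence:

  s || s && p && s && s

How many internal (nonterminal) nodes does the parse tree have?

12

[Or [Or [And [Not s]]] || [And [And [And [And [Not s]] && [Not p]] && [Not s]] && [Not s]]]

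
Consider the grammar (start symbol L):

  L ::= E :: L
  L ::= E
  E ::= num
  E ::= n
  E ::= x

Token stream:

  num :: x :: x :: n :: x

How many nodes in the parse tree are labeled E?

5

[L [E num] :: [L [E x] :: [L [E x] :: [L [E n] :: [L [E x]]]]]]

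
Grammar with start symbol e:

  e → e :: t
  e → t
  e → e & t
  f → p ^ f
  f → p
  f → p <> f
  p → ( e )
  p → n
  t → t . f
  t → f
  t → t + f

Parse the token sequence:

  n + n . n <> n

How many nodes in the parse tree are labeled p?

[e [t [t [t [f [p n]]] + [f [p n]]] . [f [p n] <> [f [p n]]]]]

4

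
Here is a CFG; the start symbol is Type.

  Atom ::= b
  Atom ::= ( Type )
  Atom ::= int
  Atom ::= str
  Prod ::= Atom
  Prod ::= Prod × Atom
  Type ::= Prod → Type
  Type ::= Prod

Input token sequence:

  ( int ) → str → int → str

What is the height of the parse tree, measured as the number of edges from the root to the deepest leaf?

[Type [Prod [Atom ( [Type [Prod [Atom int]]] )]] → [Type [Prod [Atom str]] → [Type [Prod [Atom int]] → [Type [Prod [Atom str]]]]]]

6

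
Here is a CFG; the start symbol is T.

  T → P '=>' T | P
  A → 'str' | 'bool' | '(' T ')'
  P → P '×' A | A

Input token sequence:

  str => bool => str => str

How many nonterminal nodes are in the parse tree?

12

[T [P [A str]] => [T [P [A bool]] => [T [P [A str]] => [T [P [A str]]]]]]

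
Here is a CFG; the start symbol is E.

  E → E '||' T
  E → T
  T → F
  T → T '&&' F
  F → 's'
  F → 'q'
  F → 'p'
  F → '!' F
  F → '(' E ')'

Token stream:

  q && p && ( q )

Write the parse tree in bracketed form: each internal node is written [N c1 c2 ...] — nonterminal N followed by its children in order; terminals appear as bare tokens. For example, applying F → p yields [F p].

[E [T [T [T [F q]] && [F p]] && [F ( [E [T [F q]]] )]]]

E
T
T && F
T && F && F
F && F && F
q && F && F
q && p && F
q && p && ( E )
q && p && ( T )
q && p && ( F )
q && p && ( q )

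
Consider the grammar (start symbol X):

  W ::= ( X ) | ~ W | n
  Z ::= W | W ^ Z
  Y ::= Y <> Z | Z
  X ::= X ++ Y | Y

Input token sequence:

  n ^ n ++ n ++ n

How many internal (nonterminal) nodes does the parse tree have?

[X [X [X [Y [Z [W n] ^ [Z [W n]]]]] ++ [Y [Z [W n]]]] ++ [Y [Z [W n]]]]

14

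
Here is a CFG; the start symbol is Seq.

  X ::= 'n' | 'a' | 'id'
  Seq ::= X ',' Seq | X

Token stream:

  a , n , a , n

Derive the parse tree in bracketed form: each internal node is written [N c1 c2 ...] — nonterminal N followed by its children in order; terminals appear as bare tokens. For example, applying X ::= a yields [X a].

Seq
X , Seq
a , Seq
a , X , Seq
a , n , Seq
a , n , X , Seq
a , n , a , Seq
a , n , a , X
a , n , a , n

[Seq [X a] , [Seq [X n] , [Seq [X a] , [Seq [X n]]]]]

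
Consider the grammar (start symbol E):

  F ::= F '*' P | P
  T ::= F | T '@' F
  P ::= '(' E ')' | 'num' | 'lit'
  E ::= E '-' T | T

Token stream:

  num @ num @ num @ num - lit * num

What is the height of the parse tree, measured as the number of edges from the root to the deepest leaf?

8

[E [E [T [T [T [T [F [P num]]] @ [F [P num]]] @ [F [P num]]] @ [F [P num]]]] - [T [F [F [P lit]] * [P num]]]]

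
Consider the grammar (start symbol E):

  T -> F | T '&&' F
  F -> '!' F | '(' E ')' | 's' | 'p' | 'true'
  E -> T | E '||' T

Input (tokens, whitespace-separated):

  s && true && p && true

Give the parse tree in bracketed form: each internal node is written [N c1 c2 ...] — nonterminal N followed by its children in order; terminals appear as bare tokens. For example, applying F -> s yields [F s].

E
T
T && F
T && F && F
T && F && F && F
F && F && F && F
s && F && F && F
s && true && F && F
s && true && p && F
s && true && p && true

[E [T [T [T [T [F s]] && [F true]] && [F p]] && [F true]]]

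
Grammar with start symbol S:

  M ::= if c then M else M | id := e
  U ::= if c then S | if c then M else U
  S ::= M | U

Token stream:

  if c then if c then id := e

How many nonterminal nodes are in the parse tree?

6

[S [U if c then [S [U if c then [S [M id := e]]]]]]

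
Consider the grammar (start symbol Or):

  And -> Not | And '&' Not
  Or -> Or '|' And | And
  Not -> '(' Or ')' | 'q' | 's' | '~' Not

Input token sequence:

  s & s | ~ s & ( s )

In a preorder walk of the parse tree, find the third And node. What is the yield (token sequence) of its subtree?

~ s & ( s )

[Or [Or [And [And [Not s]] & [Not s]]] | [And [And [Not ~ [Not s]]] & [Not ( [Or [And [Not s]]] )]]]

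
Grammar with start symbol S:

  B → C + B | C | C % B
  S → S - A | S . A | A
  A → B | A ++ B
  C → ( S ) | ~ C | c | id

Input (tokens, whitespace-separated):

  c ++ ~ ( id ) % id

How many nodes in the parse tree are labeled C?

5

[S [A [A [B [C c]]] ++ [B [C ~ [C ( [S [A [B [C id]]]] )]] % [B [C id]]]]]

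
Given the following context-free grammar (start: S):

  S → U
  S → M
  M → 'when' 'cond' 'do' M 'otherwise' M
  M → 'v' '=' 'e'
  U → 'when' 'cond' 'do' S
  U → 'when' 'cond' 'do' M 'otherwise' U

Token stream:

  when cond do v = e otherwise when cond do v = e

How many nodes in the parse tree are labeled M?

2

[S [U when cond do [M v = e] otherwise [U when cond do [S [M v = e]]]]]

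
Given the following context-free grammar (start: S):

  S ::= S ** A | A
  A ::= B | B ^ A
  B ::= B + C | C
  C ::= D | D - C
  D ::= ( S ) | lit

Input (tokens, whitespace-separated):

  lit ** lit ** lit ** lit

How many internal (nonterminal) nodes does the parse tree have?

[S [S [S [S [A [B [C [D lit]]]]] ** [A [B [C [D lit]]]]] ** [A [B [C [D lit]]]]] ** [A [B [C [D lit]]]]]

20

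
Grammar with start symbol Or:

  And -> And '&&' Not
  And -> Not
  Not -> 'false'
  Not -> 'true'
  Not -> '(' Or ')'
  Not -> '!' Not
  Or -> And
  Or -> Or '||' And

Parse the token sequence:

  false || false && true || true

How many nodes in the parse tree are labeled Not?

4

[Or [Or [Or [And [Not false]]] || [And [And [Not false]] && [Not true]]] || [And [Not true]]]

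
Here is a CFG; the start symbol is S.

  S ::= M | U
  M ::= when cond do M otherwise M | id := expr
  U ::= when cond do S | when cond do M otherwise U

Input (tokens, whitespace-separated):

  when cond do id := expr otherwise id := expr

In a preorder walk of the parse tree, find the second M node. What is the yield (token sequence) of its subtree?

id := expr

[S [M when cond do [M id := expr] otherwise [M id := expr]]]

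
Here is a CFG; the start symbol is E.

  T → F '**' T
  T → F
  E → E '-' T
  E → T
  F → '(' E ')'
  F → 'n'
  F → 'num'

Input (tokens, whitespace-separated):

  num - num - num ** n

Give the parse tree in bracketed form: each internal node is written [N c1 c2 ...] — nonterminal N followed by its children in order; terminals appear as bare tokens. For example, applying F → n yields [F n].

[E [E [E [T [F num]]] - [T [F num]]] - [T [F num] ** [T [F n]]]]

E
E - T
E - T - T
T - T - T
F - T - T
num - T - T
num - F - T
num - num - T
num - num - F ** T
num - num - num ** T
num - num - num ** F
num - num - num ** n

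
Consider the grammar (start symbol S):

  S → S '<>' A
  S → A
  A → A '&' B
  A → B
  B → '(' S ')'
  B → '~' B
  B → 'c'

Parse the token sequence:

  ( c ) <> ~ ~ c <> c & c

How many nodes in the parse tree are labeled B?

7

[S [S [S [A [B ( [S [A [B c]]] )]]] <> [A [B ~ [B ~ [B c]]]]] <> [A [A [B c]] & [B c]]]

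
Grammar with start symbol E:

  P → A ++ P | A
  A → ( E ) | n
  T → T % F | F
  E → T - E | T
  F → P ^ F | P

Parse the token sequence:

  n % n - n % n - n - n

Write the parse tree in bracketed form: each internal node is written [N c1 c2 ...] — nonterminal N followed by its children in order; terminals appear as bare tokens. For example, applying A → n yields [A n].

[E [T [T [F [P [A n]]]] % [F [P [A n]]]] - [E [T [T [F [P [A n]]]] % [F [P [A n]]]] - [E [T [F [P [A n]]]] - [E [T [F [P [A n]]]]]]]]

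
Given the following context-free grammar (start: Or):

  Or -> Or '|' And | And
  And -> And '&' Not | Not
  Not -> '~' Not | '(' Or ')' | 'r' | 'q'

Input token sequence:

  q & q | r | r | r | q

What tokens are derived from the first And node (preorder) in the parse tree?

[Or [Or [Or [Or [Or [And [And [Not q]] & [Not q]]] | [And [Not r]]] | [And [Not r]]] | [And [Not r]]] | [And [Not q]]]

q & q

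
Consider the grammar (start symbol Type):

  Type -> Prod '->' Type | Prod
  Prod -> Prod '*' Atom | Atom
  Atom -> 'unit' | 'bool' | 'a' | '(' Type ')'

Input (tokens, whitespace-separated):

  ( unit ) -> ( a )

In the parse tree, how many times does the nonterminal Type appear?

[Type [Prod [Atom ( [Type [Prod [Atom unit]]] )]] -> [Type [Prod [Atom ( [Type [Prod [Atom a]]] )]]]]

4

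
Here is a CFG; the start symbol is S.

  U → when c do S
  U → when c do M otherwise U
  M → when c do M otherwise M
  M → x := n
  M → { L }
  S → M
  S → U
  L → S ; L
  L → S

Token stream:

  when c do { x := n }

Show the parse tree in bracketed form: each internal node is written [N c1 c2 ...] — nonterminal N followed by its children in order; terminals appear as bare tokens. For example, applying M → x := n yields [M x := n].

[S [U when c do [S [M { [L [S [M x := n]]] }]]]]

S
U
when c do S
when c do M
when c do { L }
when c do { S }
when c do { M }
when c do { x := n }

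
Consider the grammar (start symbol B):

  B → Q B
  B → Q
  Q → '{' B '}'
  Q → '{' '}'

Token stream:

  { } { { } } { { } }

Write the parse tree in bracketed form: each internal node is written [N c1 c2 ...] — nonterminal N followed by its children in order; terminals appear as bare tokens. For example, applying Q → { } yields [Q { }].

B
Q B
{ } B
{ } Q B
{ } { B } B
{ } { Q } B
{ } { { } } B
{ } { { } } Q
{ } { { } } { B }
{ } { { } } { Q }
{ } { { } } { { } }

[B [Q { }] [B [Q { [B [Q { }]] }] [B [Q { [B [Q { }]] }]]]]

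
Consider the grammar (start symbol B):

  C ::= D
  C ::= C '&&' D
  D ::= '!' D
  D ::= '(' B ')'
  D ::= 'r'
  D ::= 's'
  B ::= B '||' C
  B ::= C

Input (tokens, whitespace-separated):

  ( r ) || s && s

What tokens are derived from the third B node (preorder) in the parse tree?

[B [B [C [D ( [B [C [D r]]] )]]] || [C [C [D s]] && [D s]]]

r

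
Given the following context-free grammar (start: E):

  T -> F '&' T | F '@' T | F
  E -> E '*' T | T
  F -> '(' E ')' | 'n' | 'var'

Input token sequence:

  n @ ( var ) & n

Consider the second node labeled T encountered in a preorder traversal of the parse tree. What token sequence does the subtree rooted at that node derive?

( var ) & n

[E [T [F n] @ [T [F ( [E [T [F var]]] )] & [T [F n]]]]]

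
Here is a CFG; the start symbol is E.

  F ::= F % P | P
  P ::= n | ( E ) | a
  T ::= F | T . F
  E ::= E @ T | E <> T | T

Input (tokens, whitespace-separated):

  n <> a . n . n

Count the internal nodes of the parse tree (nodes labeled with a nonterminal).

[E [E [T [F [P n]]]] <> [T [T [T [F [P a]]] . [F [P n]]] . [F [P n]]]]

14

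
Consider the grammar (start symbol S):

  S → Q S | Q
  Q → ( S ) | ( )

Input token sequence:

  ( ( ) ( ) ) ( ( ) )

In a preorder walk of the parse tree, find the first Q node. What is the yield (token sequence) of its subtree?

( ( ) ( ) )

[S [Q ( [S [Q ( )] [S [Q ( )]]] )] [S [Q ( [S [Q ( )]] )]]]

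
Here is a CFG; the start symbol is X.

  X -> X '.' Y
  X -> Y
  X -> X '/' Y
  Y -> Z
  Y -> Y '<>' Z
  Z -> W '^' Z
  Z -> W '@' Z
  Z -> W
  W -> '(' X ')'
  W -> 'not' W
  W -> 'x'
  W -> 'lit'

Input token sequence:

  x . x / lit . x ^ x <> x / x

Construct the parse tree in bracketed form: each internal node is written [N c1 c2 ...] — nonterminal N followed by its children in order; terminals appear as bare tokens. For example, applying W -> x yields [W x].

[X [X [X [X [X [Y [Z [W x]]]] . [Y [Z [W x]]]] / [Y [Z [W lit]]]] . [Y [Y [Z [W x] ^ [Z [W x]]]] <> [Z [W x]]]] / [Y [Z [W x]]]]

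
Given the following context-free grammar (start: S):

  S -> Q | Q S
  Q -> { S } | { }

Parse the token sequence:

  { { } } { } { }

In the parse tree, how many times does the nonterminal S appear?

4

[S [Q { [S [Q { }]] }] [S [Q { }] [S [Q { }]]]]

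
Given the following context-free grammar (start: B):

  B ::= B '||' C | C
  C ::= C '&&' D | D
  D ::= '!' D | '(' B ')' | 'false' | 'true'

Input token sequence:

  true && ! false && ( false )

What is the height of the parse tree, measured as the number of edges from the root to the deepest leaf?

[B [C [C [C [D true]] && [D ! [D false]]] && [D ( [B [C [D false]]] )]]]

6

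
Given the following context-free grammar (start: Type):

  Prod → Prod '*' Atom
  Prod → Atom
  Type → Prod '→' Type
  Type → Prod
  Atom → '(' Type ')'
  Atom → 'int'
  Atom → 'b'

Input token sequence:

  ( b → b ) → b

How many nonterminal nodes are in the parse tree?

12

[Type [Prod [Atom ( [Type [Prod [Atom b]] → [Type [Prod [Atom b]]]] )]] → [Type [Prod [Atom b]]]]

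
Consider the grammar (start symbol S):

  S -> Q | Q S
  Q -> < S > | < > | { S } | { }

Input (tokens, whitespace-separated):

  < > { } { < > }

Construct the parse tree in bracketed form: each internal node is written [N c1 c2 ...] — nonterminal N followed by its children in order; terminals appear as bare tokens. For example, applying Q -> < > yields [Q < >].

S
Q S
< > S
< > Q S
< > { } S
< > { } Q
< > { } { S }
< > { } { Q }
< > { } { < > }

[S [Q < >] [S [Q { }] [S [Q { [S [Q < >]] }]]]]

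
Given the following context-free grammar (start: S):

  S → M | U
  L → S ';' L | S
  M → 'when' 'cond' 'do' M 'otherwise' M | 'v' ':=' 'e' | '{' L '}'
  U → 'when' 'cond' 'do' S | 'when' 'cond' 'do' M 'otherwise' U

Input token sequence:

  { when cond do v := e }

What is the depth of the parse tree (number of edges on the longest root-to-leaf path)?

[S [M { [L [S [U when cond do [S [M v := e]]]]] }]]

7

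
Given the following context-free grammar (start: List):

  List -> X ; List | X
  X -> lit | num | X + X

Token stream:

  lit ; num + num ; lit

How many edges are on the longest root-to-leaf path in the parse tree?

4

[List [X lit] ; [List [X [X num] + [X num]] ; [List [X lit]]]]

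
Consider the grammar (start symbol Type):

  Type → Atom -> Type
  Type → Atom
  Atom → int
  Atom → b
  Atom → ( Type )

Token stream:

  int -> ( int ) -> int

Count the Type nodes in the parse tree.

4

[Type [Atom int] -> [Type [Atom ( [Type [Atom int]] )] -> [Type [Atom int]]]]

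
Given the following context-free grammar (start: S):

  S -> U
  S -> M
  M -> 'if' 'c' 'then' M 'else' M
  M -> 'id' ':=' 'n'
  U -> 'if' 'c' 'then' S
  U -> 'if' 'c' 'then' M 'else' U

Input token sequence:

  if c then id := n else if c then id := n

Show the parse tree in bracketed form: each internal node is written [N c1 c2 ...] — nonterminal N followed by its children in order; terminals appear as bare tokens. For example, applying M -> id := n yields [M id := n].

[S [U if c then [M id := n] else [U if c then [S [M id := n]]]]]

S
U
if c then M else U
if c then id := n else U
if c then id := n else if c then S
if c then id := n else if c then M
if c then id := n else if c then id := n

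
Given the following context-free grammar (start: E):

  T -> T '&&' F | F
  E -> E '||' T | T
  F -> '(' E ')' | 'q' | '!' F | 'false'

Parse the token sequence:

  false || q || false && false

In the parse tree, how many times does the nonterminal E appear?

3

[E [E [E [T [F false]]] || [T [F q]]] || [T [T [F false]] && [F false]]]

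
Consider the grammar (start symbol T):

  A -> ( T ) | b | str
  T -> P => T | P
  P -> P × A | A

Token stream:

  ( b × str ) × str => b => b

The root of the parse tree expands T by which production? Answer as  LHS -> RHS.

[T [P [P [A ( [T [P [P [A b]] × [A str]]] )]] × [A str]] => [T [P [A b]] => [T [P [A b]]]]]

T -> P => T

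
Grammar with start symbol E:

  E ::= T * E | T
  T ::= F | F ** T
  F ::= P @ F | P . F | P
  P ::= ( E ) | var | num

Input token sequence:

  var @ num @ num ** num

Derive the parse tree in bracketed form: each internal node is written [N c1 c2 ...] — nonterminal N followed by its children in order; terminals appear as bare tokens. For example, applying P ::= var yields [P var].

[E [T [F [P var] @ [F [P num] @ [F [P num]]]] ** [T [F [P num]]]]]

E
T
F ** T
P @ F ** T
var @ F ** T
var @ P @ F ** T
var @ num @ F ** T
var @ num @ P ** T
var @ num @ num ** T
var @ num @ num ** F
var @ num @ num ** P
var @ num @ num ** num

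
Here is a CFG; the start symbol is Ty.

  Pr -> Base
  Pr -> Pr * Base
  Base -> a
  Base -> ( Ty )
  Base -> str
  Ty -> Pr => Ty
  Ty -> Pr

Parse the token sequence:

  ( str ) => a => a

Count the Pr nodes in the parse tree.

4

[Ty [Pr [Base ( [Ty [Pr [Base str]]] )]] => [Ty [Pr [Base a]] => [Ty [Pr [Base a]]]]]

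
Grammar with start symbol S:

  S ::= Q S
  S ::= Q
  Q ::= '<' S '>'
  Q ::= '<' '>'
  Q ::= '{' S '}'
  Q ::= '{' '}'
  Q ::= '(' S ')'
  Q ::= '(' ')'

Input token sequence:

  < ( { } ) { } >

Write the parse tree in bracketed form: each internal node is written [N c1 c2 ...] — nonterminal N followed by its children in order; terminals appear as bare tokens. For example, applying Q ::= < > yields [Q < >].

S
Q
< S >
< Q S >
< ( S ) S >
< ( Q ) S >
< ( { } ) S >
< ( { } ) Q >
< ( { } ) { } >

[S [Q < [S [Q ( [S [Q { }]] )] [S [Q { }]]] >]]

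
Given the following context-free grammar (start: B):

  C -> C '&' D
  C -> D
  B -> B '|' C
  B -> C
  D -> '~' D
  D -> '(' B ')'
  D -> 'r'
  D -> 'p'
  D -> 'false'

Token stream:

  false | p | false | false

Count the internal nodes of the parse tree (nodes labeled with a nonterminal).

[B [B [B [B [C [D false]]] | [C [D p]]] | [C [D false]]] | [C [D false]]]

12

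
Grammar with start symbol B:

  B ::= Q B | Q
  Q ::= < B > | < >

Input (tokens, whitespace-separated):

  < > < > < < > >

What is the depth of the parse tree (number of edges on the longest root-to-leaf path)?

[B [Q < >] [B [Q < >] [B [Q < [B [Q < >]] >]]]]

6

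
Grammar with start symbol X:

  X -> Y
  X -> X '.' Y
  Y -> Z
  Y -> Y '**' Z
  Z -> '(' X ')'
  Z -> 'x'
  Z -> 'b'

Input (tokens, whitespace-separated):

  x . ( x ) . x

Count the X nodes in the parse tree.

[X [X [X [Y [Z x]]] . [Y [Z ( [X [Y [Z x]]] )]]] . [Y [Z x]]]

4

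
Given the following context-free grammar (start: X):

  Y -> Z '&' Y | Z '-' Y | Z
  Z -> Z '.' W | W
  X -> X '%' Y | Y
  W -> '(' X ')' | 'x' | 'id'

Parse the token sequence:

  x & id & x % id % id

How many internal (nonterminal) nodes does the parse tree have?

[X [X [X [Y [Z [W x]] & [Y [Z [W id]] & [Y [Z [W x]]]]]] % [Y [Z [W id]]]] % [Y [Z [W id]]]]

18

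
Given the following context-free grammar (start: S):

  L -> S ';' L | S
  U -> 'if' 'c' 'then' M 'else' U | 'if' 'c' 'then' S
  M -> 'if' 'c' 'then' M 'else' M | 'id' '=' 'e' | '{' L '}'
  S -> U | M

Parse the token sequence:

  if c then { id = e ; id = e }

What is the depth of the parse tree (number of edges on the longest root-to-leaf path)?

8

[S [U if c then [S [M { [L [S [M id = e]] ; [L [S [M id = e]]]] }]]]]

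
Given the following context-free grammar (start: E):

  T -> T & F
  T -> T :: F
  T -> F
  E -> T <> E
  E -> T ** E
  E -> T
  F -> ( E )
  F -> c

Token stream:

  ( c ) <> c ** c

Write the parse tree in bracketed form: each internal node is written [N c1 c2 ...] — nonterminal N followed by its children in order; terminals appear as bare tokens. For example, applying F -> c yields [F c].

[E [T [F ( [E [T [F c]]] )]] <> [E [T [F c]] ** [E [T [F c]]]]]

E
T <> E
F <> E
( E ) <> E
( T ) <> E
( F ) <> E
( c ) <> E
( c ) <> T ** E
( c ) <> F ** E
( c ) <> c ** E
( c ) <> c ** T
( c ) <> c ** F
( c ) <> c ** c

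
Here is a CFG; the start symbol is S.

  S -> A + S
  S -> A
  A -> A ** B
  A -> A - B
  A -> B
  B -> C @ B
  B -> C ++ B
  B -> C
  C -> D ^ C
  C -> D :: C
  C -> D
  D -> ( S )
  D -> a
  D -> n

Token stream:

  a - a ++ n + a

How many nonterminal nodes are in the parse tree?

17

[S [A [A [B [C [D a]]]] - [B [C [D a]] ++ [B [C [D n]]]]] + [S [A [B [C [D a]]]]]]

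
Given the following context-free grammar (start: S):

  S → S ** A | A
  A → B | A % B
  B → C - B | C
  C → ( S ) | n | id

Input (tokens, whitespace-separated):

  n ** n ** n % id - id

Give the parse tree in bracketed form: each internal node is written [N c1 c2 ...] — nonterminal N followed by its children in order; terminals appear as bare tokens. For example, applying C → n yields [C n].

[S [S [S [A [B [C n]]]] ** [A [B [C n]]]] ** [A [A [B [C n]]] % [B [C id] - [B [C id]]]]]

S
S ** A
S ** A ** A
A ** A ** A
B ** A ** A
C ** A ** A
n ** A ** A
n ** B ** A
n ** C ** A
n ** n ** A
n ** n ** A % B
n ** n ** B % B
n ** n ** C % B
n ** n ** n % B
n ** n ** n % C - B
n ** n ** n % id - B
n ** n ** n % id - C
n ** n ** n % id - id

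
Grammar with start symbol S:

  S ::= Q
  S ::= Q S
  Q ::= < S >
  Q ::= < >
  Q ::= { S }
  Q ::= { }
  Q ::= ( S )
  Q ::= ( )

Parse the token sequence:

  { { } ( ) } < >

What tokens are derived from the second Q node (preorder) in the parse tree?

[S [Q { [S [Q { }] [S [Q ( )]]] }] [S [Q < >]]]

{ }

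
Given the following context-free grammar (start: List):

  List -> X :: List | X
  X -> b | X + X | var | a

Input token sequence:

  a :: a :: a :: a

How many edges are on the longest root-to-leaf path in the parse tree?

[List [X a] :: [List [X a] :: [List [X a] :: [List [X a]]]]]

5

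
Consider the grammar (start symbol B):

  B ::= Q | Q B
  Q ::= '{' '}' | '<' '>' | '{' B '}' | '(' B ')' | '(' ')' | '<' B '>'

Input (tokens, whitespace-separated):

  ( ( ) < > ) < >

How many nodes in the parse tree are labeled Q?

4

[B [Q ( [B [Q ( )] [B [Q < >]]] )] [B [Q < >]]]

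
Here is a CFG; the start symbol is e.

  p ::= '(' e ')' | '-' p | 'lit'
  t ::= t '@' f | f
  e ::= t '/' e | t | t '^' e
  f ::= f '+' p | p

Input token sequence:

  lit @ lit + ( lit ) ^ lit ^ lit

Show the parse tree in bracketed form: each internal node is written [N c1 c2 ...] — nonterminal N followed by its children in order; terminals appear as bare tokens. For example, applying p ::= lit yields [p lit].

e
t ^ e
t @ f ^ e
f @ f ^ e
p @ f ^ e
lit @ f ^ e
lit @ f + p ^ e
lit @ p + p ^ e
lit @ lit + p ^ e
lit @ lit + ( e ) ^ e
lit @ lit + ( t ) ^ e
lit @ lit + ( f ) ^ e
lit @ lit + ( p ) ^ e
lit @ lit + ( lit ) ^ e
lit @ lit + ( lit ) ^ t ^ e
lit @ lit + ( lit ) ^ f ^ e
lit @ lit + ( lit ) ^ p ^ e
lit @ lit + ( lit ) ^ lit ^ e
lit @ lit + ( lit ) ^ lit ^ t
lit @ lit + ( lit ) ^ lit ^ f
lit @ lit + ( lit ) ^ lit ^ p
lit @ lit + ( lit ) ^ lit ^ lit

[e [t [t [f [p lit]]] @ [f [f [p lit]] + [p ( [e [t [f [p lit]]]] )]]] ^ [e [t [f [p lit]]] ^ [e [t [f [p lit]]]]]]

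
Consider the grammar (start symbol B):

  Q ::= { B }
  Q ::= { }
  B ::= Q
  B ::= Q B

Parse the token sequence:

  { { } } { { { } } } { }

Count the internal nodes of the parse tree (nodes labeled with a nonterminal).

12

[B [Q { [B [Q { }]] }] [B [Q { [B [Q { [B [Q { }]] }]] }] [B [Q { }]]]]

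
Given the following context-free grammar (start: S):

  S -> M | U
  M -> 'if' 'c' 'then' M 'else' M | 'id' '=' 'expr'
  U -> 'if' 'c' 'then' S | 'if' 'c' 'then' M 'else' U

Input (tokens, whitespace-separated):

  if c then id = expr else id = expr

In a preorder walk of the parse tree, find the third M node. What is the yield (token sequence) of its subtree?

id = expr

[S [M if c then [M id = expr] else [M id = expr]]]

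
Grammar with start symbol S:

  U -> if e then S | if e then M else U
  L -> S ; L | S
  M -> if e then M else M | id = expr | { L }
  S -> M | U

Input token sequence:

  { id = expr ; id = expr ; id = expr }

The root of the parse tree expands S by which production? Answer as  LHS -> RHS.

[S [M { [L [S [M id = expr]] ; [L [S [M id = expr]] ; [L [S [M id = expr]]]]] }]]

S -> M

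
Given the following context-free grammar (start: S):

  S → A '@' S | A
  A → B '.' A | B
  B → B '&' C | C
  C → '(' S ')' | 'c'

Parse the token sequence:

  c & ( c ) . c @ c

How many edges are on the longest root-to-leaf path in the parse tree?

8

[S [A [B [B [C c]] & [C ( [S [A [B [C c]]]] )]] . [A [B [C c]]]] @ [S [A [B [C c]]]]]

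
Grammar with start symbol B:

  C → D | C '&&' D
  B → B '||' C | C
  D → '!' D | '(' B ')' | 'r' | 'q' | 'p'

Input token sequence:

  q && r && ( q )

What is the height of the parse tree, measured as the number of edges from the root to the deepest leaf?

6

[B [C [C [C [D q]] && [D r]] && [D ( [B [C [D q]]] )]]]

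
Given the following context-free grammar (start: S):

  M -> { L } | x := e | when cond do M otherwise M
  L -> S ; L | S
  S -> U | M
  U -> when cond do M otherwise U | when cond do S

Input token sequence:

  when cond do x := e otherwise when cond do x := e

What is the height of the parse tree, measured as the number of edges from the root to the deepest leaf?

[S [U when cond do [M x := e] otherwise [U when cond do [S [M x := e]]]]]

5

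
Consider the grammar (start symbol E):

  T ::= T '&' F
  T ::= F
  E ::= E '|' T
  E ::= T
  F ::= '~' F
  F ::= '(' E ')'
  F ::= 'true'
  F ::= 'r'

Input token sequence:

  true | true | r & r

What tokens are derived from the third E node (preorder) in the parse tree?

true

[E [E [E [T [F true]]] | [T [F true]]] | [T [T [F r]] & [F r]]]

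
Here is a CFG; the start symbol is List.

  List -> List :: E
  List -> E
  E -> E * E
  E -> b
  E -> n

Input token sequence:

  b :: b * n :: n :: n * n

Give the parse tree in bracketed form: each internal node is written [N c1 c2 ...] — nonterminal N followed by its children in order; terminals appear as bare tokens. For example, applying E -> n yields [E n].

List
List :: E
List :: E :: E
List :: E :: E :: E
E :: E :: E :: E
b :: E :: E :: E
b :: E * E :: E :: E
b :: b * E :: E :: E
b :: b * n :: E :: E
b :: b * n :: n :: E
b :: b * n :: n :: E * E
b :: b * n :: n :: n * E
b :: b * n :: n :: n * n

[List [List [List [List [E b]] :: [E [E b] * [E n]]] :: [E n]] :: [E [E n] * [E n]]]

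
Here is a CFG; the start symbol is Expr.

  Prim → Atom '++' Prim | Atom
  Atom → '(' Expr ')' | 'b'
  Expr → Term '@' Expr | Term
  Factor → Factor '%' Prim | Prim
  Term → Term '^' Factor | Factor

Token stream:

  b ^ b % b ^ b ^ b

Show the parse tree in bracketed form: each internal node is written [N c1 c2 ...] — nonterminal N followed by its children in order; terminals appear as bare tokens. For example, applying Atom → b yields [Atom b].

Expr
Term
Term ^ Factor
Term ^ Factor ^ Factor
Term ^ Factor ^ Factor ^ Factor
Factor ^ Factor ^ Factor ^ Factor
Prim ^ Factor ^ Factor ^ Factor
Atom ^ Factor ^ Factor ^ Factor
b ^ Factor ^ Factor ^ Factor
b ^ Factor % Prim ^ Factor ^ Factor
b ^ Prim % Prim ^ Factor ^ Factor
b ^ Atom % Prim ^ Factor ^ Factor
b ^ b % Prim ^ Factor ^ Factor
b ^ b % Atom ^ Factor ^ Factor
b ^ b % b ^ Factor ^ Factor
b ^ b % b ^ Prim ^ Factor
b ^ b % b ^ Atom ^ Factor
b ^ b % b ^ b ^ Factor
b ^ b % b ^ b ^ Prim
b ^ b % b ^ b ^ Atom
b ^ b % b ^ b ^ b

[Expr [Term [Term [Term [Term [Factor [Prim [Atom b]]]] ^ [Factor [Factor [Prim [Atom b]]] % [Prim [Atom b]]]] ^ [Factor [Prim [Atom b]]]] ^ [Factor [Prim [Atom b]]]]]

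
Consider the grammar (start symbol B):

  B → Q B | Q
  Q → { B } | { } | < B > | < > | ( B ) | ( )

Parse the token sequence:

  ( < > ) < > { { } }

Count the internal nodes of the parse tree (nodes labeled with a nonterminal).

10

[B [Q ( [B [Q < >]] )] [B [Q < >] [B [Q { [B [Q { }]] }]]]]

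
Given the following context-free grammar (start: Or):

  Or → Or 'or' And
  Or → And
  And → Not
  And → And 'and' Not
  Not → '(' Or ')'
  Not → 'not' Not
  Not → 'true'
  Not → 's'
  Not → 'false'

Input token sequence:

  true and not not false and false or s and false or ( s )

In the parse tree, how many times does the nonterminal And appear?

7

[Or [Or [Or [And [And [And [Not true]] and [Not not [Not not [Not false]]]] and [Not false]]] or [And [And [Not s]] and [Not false]]] or [And [Not ( [Or [And [Not s]]] )]]]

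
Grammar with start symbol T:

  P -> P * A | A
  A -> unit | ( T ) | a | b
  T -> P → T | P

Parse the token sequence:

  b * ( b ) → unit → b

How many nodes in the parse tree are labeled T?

[T [P [P [A b]] * [A ( [T [P [A b]]] )]] → [T [P [A unit]] → [T [P [A b]]]]]

4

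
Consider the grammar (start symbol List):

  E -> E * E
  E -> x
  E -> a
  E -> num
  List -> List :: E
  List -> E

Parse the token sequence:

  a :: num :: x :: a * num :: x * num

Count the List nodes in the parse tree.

5

[List [List [List [List [List [E a]] :: [E num]] :: [E x]] :: [E [E a] * [E num]]] :: [E [E x] * [E num]]]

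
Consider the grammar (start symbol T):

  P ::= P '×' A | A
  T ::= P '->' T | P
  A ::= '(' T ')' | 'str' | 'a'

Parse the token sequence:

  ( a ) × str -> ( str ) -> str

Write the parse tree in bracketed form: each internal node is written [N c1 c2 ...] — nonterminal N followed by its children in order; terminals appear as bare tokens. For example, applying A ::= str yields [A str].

T
P -> T
P × A -> T
A × A -> T
( T ) × A -> T
( P ) × A -> T
( A ) × A -> T
( a ) × A -> T
( a ) × str -> T
( a ) × str -> P -> T
( a ) × str -> A -> T
( a ) × str -> ( T ) -> T
( a ) × str -> ( P ) -> T
( a ) × str -> ( A ) -> T
( a ) × str -> ( str ) -> T
( a ) × str -> ( str ) -> P
( a ) × str -> ( str ) -> A
( a ) × str -> ( str ) -> str

[T [P [P [A ( [T [P [A a]]] )]] × [A str]] -> [T [P [A ( [T [P [A str]]] )]] -> [T [P [A str]]]]]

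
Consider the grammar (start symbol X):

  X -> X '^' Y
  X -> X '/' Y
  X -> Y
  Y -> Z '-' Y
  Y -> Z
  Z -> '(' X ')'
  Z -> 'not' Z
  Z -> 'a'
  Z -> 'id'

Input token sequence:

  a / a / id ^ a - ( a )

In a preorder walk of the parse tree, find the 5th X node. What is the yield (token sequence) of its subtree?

[X [X [X [X [Y [Z a]]] / [Y [Z a]]] / [Y [Z id]]] ^ [Y [Z a] - [Y [Z ( [X [Y [Z a]]] )]]]]

a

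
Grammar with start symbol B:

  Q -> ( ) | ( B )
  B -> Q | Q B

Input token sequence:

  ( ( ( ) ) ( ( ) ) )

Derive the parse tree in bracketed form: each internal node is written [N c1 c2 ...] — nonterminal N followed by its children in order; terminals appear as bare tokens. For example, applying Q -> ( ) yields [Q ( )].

B
Q
( B )
( Q B )
( ( B ) B )
( ( Q ) B )
( ( ( ) ) B )
( ( ( ) ) Q )
( ( ( ) ) ( B ) )
( ( ( ) ) ( Q ) )
( ( ( ) ) ( ( ) ) )

[B [Q ( [B [Q ( [B [Q ( )]] )] [B [Q ( [B [Q ( )]] )]]] )]]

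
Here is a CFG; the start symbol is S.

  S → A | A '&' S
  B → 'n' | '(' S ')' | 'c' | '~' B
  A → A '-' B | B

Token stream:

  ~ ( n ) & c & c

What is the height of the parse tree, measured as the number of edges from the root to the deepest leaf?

7

[S [A [B ~ [B ( [S [A [B n]]] )]]] & [S [A [B c]] & [S [A [B c]]]]]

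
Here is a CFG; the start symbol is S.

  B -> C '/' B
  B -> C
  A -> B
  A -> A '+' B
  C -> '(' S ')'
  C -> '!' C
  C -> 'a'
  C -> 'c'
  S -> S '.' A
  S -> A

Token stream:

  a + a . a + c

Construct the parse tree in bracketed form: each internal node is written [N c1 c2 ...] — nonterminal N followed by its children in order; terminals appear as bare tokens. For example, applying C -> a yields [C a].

S
S . A
A . A
A + B . A
B + B . A
C + B . A
a + B . A
a + C . A
a + a . A
a + a . A + B
a + a . B + B
a + a . C + B
a + a . a + B
a + a . a + C
a + a . a + c

[S [S [A [A [B [C a]]] + [B [C a]]]] . [A [A [B [C a]]] + [B [C c]]]]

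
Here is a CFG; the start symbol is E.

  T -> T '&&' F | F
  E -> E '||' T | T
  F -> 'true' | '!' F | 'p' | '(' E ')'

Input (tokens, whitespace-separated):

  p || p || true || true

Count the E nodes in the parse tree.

[E [E [E [E [T [F p]]] || [T [F p]]] || [T [F true]]] || [T [F true]]]

4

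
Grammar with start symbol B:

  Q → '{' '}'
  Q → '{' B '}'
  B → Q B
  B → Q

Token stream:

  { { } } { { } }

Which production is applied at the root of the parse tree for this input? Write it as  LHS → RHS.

B → Q B

[B [Q { [B [Q { }]] }] [B [Q { [B [Q { }]] }]]]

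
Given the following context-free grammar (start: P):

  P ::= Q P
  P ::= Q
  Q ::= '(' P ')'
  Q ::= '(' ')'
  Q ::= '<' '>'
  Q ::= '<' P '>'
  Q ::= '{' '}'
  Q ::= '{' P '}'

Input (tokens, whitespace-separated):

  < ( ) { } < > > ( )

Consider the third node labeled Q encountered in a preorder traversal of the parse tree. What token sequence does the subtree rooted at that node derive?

[P [Q < [P [Q ( )] [P [Q { }] [P [Q < >]]]] >] [P [Q ( )]]]

{ }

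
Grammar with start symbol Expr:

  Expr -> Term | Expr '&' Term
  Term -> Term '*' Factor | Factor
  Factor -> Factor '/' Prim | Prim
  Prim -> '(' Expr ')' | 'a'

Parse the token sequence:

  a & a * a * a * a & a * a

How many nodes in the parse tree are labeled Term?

7

[Expr [Expr [Expr [Term [Factor [Prim a]]]] & [Term [Term [Term [Term [Factor [Prim a]]] * [Factor [Prim a]]] * [Factor [Prim a]]] * [Factor [Prim a]]]] & [Term [Term [Factor [Prim a]]] * [Factor [Prim a]]]]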